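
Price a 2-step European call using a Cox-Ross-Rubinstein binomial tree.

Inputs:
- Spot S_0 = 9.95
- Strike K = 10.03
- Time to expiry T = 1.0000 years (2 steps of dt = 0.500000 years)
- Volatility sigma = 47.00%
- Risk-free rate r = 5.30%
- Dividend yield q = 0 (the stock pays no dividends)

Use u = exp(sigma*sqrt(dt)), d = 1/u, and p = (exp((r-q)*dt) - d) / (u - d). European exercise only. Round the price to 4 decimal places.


dt = T/N = 0.500000
u = exp(sigma*sqrt(dt)) = 1.394227; d = 1/u = 0.717243
p = (exp((r-q)*dt) - d) / (u - d) = 0.457339
Discount per step: exp(-r*dt) = 0.973848
Stock lattice S(k, i) with i counting down-moves:
  k=0: S(0,0) = 9.9500
  k=1: S(1,0) = 13.8726; S(1,1) = 7.1366
  k=2: S(2,0) = 19.3415; S(2,1) = 9.9500; S(2,2) = 5.1187
Terminal payoffs V(N, i) = max(S_T - K, 0):
  V(2,0) = 9.311498; V(2,1) = 0.000000; V(2,2) = 0.000000
Backward induction: V(k, i) = exp(-r*dt) * [p * V(k+1, i) + (1-p) * V(k+1, i+1)].
  V(1,0) = exp(-r*dt) * [p*9.311498 + (1-p)*0.000000] = 4.147141
  V(1,1) = exp(-r*dt) * [p*0.000000 + (1-p)*0.000000] = 0.000000
  V(0,0) = exp(-r*dt) * [p*4.147141 + (1-p)*0.000000] = 1.847047

Answer: Price = V(0,0) = 1.8470


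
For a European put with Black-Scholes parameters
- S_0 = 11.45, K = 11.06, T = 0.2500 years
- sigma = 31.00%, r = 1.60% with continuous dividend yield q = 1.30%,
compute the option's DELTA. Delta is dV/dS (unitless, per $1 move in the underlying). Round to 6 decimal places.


Answer: Delta = -0.378601

Derivation:
d1 = 0.3059176381; d2 = 0.1509176381
phi(d1) = 0.3807046757; exp(-qT) = 0.9967552755; exp(-rT) = 0.9960079893
N(-d1) = 0.3798336781
Delta = -exp(-qT) * N(-d1) = -0.9967552755 * 0.3798336781 = -0.378601


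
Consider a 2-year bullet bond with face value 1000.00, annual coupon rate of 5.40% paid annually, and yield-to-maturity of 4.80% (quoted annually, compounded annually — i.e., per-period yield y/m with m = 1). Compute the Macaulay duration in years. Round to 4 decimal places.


Answer: Macaulay duration = 1.9490 years

Derivation:
Coupon per period c = face * coupon_rate / m = 54.000000
Periods per year m = 1; per-period yield y/m = 0.048000
Number of cashflows N = 2
Cashflows (t years, CF_t, discount factor 1/(1+y/m)^(m*t), PV):
  t = 1.0000: CF_t = 54.000000, DF = 0.954198, PV = 51.526718
  t = 2.0000: CF_t = 1054.000000, DF = 0.910495, PV = 959.661442
Price P = sum_t PV_t = 1011.188159
Macaulay numerator sum_t t * PV_t:
  t * PV_t at t = 1.0000: 51.526718
  t * PV_t at t = 2.0000: 1919.322883
Macaulay duration D = (sum_t t * PV_t) / P = 1970.849601 / 1011.188159 = 1.949043


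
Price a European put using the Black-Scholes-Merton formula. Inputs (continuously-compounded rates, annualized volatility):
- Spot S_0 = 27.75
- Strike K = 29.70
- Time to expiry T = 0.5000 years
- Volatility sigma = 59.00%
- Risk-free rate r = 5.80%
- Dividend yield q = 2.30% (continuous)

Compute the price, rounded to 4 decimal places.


d1 = (ln(S/K) + (r - q + 0.5*sigma^2) * T) / (sigma * sqrt(T)) = 0.08776225
d2 = d1 - sigma * sqrt(T) = -0.32943076
exp(-rT) = 0.97141646; exp(-qT) = 0.98856587
P = K * exp(-rT) * N(-d2) - S_0 * exp(-qT) * N(-d1)
N(-d1) = 0.46503282; N(-d2) = 0.62908494
P = 29.7000 * 0.97141646 * 0.62908494 - 27.7500 * 0.98856587 * 0.46503282 = 5.3927

Answer: Price = 5.3927


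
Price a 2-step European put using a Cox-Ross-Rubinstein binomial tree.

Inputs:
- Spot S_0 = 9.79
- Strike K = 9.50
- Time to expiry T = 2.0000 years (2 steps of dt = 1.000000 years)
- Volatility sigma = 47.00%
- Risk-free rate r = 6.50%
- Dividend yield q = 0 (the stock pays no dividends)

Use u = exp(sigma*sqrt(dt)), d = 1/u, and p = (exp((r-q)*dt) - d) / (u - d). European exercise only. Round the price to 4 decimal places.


Answer: Price = V(0,0) = 1.4885

Derivation:
dt = T/N = 1.000000
u = exp(sigma*sqrt(dt)) = 1.599994; d = 1/u = 0.625002
p = (exp((r-q)*dt) - d) / (u - d) = 0.453498
Discount per step: exp(-r*dt) = 0.937067
Stock lattice S(k, i) with i counting down-moves:
  k=0: S(0,0) = 9.7900
  k=1: S(1,0) = 15.6639; S(1,1) = 6.1188
  k=2: S(2,0) = 25.0622; S(2,1) = 9.7900; S(2,2) = 3.8242
Terminal payoffs V(N, i) = max(K - S_T, 0):
  V(2,0) = 0.000000; V(2,1) = 0.000000; V(2,2) = 5.675753
Backward induction: V(k, i) = exp(-r*dt) * [p * V(k+1, i) + (1-p) * V(k+1, i+1)].
  V(1,0) = exp(-r*dt) * [p*0.000000 + (1-p)*0.000000] = 0.000000
  V(1,1) = exp(-r*dt) * [p*0.000000 + (1-p)*5.675753] = 2.906607
  V(0,0) = exp(-r*dt) * [p*0.000000 + (1-p)*2.906607] = 1.488500


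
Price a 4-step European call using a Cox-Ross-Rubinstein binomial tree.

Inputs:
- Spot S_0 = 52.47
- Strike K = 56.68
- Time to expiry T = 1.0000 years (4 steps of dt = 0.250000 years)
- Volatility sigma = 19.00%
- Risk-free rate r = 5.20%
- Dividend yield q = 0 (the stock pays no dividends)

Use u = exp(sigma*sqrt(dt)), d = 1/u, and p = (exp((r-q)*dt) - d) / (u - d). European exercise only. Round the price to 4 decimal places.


Answer: Price = V(0,0) = 3.5728

Derivation:
dt = T/N = 0.250000
u = exp(sigma*sqrt(dt)) = 1.099659; d = 1/u = 0.909373
p = (exp((r-q)*dt) - d) / (u - d) = 0.545032
Discount per step: exp(-r*dt) = 0.987084
Stock lattice S(k, i) with i counting down-moves:
  k=0: S(0,0) = 52.4700
  k=1: S(1,0) = 57.6991; S(1,1) = 47.7148
  k=2: S(2,0) = 63.4493; S(2,1) = 52.4700; S(2,2) = 43.3905
  k=3: S(3,0) = 69.7726; S(3,1) = 57.6991; S(3,2) = 47.7148; S(3,3) = 39.4582
  k=4: S(4,0) = 76.7261; S(4,1) = 63.4493; S(4,2) = 52.4700; S(4,3) = 43.3905; S(4,4) = 35.8822
Terminal payoffs V(N, i) = max(S_T - K, 0):
  V(4,0) = 20.046072; V(4,1) = 6.769326; V(4,2) = 0.000000; V(4,3) = 0.000000; V(4,4) = 0.000000
Backward induction: V(k, i) = exp(-r*dt) * [p * V(k+1, i) + (1-p) * V(k+1, i+1)].
  V(3,0) = exp(-r*dt) * [p*20.046072 + (1-p)*6.769326] = 13.824685
  V(3,1) = exp(-r*dt) * [p*6.769326 + (1-p)*0.000000] = 3.641847
  V(3,2) = exp(-r*dt) * [p*0.000000 + (1-p)*0.000000] = 0.000000
  V(3,3) = exp(-r*dt) * [p*0.000000 + (1-p)*0.000000] = 0.000000
  V(2,0) = exp(-r*dt) * [p*13.824685 + (1-p)*3.641847] = 9.073100
  V(2,1) = exp(-r*dt) * [p*3.641847 + (1-p)*0.000000] = 1.959286
  V(2,2) = exp(-r*dt) * [p*0.000000 + (1-p)*0.000000] = 0.000000
  V(1,0) = exp(-r*dt) * [p*9.073100 + (1-p)*1.959286] = 5.761159
  V(1,1) = exp(-r*dt) * [p*1.959286 + (1-p)*0.000000] = 1.054081
  V(0,0) = exp(-r*dt) * [p*5.761159 + (1-p)*1.054081] = 3.572840


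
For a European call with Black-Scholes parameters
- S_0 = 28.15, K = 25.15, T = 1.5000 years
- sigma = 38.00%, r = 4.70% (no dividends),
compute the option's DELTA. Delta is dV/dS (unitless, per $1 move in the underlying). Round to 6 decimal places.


d1 = 0.6263161733; d2 = 0.1609131222
phi(d1) = 0.3278908476; exp(-qT) = 1.0000000000; exp(-rT) = 0.9319277395
N(d1) = 0.7344462099
Delta = exp(-qT) * N(d1) = 1.0000000000 * 0.7344462099 = 0.734446

Answer: Delta = 0.734446


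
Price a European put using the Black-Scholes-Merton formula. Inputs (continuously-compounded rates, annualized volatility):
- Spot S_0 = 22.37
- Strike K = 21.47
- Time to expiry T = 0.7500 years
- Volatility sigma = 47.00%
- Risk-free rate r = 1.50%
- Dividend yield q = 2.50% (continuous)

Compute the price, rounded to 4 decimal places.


Answer: Price = 3.1315

Derivation:
d1 = (ln(S/K) + (r - q + 0.5*sigma^2) * T) / (sigma * sqrt(T)) = 0.28597673
d2 = d1 - sigma * sqrt(T) = -0.12105521
exp(-rT) = 0.98881304; exp(-qT) = 0.98142469
P = K * exp(-rT) * N(-d2) - S_0 * exp(-qT) * N(-d1)
N(-d1) = 0.38744797; N(-d2) = 0.54817635
P = 21.4700 * 0.98881304 * 0.54817635 - 22.3700 * 0.98142469 * 0.38744797 = 3.1315


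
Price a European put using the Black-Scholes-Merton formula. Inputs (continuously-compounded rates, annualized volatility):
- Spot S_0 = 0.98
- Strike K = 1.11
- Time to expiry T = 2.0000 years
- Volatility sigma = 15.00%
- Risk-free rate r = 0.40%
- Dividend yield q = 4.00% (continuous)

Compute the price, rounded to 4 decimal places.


Answer: Price = 0.2167

Derivation:
d1 = (ln(S/K) + (r - q + 0.5*sigma^2) * T) / (sigma * sqrt(T)) = -0.82053954
d2 = d1 - sigma * sqrt(T) = -1.03267158
exp(-rT) = 0.99203191; exp(-qT) = 0.92311635
P = K * exp(-rT) * N(-d2) - S_0 * exp(-qT) * N(-d1)
N(-d1) = 0.79404570; N(-d2) = 0.84912119
P = 1.1100 * 0.99203191 * 0.84912119 - 0.9800 * 0.92311635 * 0.79404570 = 0.2167


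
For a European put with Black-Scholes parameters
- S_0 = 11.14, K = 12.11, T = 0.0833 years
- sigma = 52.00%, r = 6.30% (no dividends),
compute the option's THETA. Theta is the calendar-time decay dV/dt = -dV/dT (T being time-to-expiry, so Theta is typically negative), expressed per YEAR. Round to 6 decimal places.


d1 = -0.4462872921; d2 = -0.5963683369
phi(d1) = 0.3611273161; exp(-qT) = 1.0000000000; exp(-rT) = 0.9947658462
Theta = -S*exp(-qT)*phi(d1)*sigma/(2*sqrt(T)) + r*K*exp(-rT)*N(-d2) - q*S*exp(-qT)*N(-d1)
N(-d1) = 0.6723051327; N(-d2) = 0.7245354060; sqrt(T) = 0.2886173938
Term 1 = -11.1400 * 1.0000000000 * 0.3611273161 * 0.5200 / (2 * 0.2886173938) = -3.6240683369
Term 2 = 0.0630 * 12.1100 * 0.9947658462 * 0.7245354060 = 0.5498765152
Term 3 = 0 (no dividend yield, q = 0)
Theta = -3.6240683369 + (0.5498765152) + (0.0000000000) = -3.074192

Answer: Theta = -3.074192


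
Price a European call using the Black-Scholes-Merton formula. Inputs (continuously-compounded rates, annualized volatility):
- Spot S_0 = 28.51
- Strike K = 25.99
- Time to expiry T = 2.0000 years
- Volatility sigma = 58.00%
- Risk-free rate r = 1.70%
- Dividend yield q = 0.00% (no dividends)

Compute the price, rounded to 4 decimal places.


d1 = (ln(S/K) + (r - q + 0.5*sigma^2) * T) / (sigma * sqrt(T)) = 0.56439685
d2 = d1 - sigma * sqrt(T) = -0.25584702
exp(-rT) = 0.96657150; exp(-qT) = 1.00000000
C = S_0 * exp(-qT) * N(d1) - K * exp(-rT) * N(d2)
N(d1) = 0.71375796; N(d2) = 0.39903448
C = 28.5100 * 1.00000000 * 0.71375796 - 25.9900 * 0.96657150 * 0.39903448 = 10.3250

Answer: Price = 10.3250


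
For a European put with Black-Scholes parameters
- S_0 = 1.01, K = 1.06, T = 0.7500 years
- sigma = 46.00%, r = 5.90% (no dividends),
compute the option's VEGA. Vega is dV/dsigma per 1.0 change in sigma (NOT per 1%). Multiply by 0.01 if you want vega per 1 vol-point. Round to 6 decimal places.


Answer: Vega = 0.342774

Derivation:
d1 = 0.1889728247; d2 = -0.2093988611
phi(d1) = 0.3918822381; exp(-qT) = 1.0000000000; exp(-rT) = 0.9567147489
Vega = S * exp(-qT) * phi(d1) * sqrt(T) = 1.0100 * 1.0000000000 * 0.3918822381 * 0.8660254038 = 0.342774


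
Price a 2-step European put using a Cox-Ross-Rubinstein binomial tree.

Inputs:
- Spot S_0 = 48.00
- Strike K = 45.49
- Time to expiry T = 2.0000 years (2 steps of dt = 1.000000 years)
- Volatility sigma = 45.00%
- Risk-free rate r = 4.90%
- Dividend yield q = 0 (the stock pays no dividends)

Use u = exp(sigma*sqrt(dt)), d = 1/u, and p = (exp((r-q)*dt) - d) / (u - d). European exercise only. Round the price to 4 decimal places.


Answer: Price = V(0,0) = 7.2979

Derivation:
dt = T/N = 1.000000
u = exp(sigma*sqrt(dt)) = 1.568312; d = 1/u = 0.637628
p = (exp((r-q)*dt) - d) / (u - d) = 0.443321
Discount per step: exp(-r*dt) = 0.952181
Stock lattice S(k, i) with i counting down-moves:
  k=0: S(0,0) = 48.0000
  k=1: S(1,0) = 75.2790; S(1,1) = 30.6062
  k=2: S(2,0) = 118.0609; S(2,1) = 48.0000; S(2,2) = 19.5153
Terminal payoffs V(N, i) = max(K - S_T, 0):
  V(2,0) = 0.000000; V(2,1) = 0.000000; V(2,2) = 25.974656
Backward induction: V(k, i) = exp(-r*dt) * [p * V(k+1, i) + (1-p) * V(k+1, i+1)].
  V(1,0) = exp(-r*dt) * [p*0.000000 + (1-p)*0.000000] = 0.000000
  V(1,1) = exp(-r*dt) * [p*0.000000 + (1-p)*25.974656] = 13.768095
  V(0,0) = exp(-r*dt) * [p*0.000000 + (1-p)*13.768095] = 7.297900


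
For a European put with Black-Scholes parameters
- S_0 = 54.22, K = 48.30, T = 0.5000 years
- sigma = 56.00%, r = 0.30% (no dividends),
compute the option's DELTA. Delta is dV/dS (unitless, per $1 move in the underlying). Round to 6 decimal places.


Answer: Delta = -0.310738

Derivation:
d1 = 0.4937582287; d2 = 0.0977784313
phi(d1) = 0.3531589192; exp(-qT) = 1.0000000000; exp(-rT) = 0.9985011244
N(-d1) = 0.3107384683
Delta = -exp(-qT) * N(-d1) = -1.0000000000 * 0.3107384683 = -0.310738


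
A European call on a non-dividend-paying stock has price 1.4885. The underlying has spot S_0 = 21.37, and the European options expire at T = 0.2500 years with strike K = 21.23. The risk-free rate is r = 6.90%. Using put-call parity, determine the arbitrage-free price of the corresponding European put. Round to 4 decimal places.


Answer: Put price = 0.9854

Derivation:
Put-call parity: C - P = S_0 * exp(-qT) - K * exp(-rT).
S_0 * exp(-qT) = 21.3700 * 1.00000000 = 21.37000000
K * exp(-rT) = 21.2300 * 0.98289793 = 20.86692304
P = C - S*exp(-qT) + K*exp(-rT)
P = 1.4885 - 21.37000000 + 20.86692304 = 0.9854


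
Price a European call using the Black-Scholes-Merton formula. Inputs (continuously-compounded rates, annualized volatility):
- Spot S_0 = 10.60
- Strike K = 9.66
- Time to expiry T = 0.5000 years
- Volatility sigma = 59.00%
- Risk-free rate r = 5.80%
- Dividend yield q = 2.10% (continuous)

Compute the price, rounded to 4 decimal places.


d1 = (ln(S/K) + (r - q + 0.5*sigma^2) * T) / (sigma * sqrt(T)) = 0.47552416
d2 = d1 - sigma * sqrt(T) = 0.05833116
exp(-rT) = 0.97141646; exp(-qT) = 0.98955493
C = S_0 * exp(-qT) * N(d1) - K * exp(-rT) * N(d2)
N(d1) = 0.68279329; N(d2) = 0.52325758
C = 10.6000 * 0.98955493 * 0.68279329 - 9.6600 * 0.97141646 * 0.52325758 = 2.2518

Answer: Price = 2.2518


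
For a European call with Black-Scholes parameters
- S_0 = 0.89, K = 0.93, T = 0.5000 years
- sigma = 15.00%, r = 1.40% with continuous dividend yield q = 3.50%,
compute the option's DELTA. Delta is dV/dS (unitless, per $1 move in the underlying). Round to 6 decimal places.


d1 = -0.4604502434; d2 = -0.5665162605
phi(d1) = 0.3588159319; exp(-qT) = 0.9826522357; exp(-rT) = 0.9930244429
N(d1) = 0.3225965390
Delta = exp(-qT) * N(d1) = 0.9826522357 * 0.3225965390 = 0.317000

Answer: Delta = 0.317000


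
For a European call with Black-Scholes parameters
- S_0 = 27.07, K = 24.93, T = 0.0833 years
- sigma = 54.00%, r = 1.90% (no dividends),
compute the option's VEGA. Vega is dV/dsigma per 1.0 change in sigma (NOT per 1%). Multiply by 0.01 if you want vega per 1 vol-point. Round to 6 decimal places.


Answer: Vega = 2.577460

Derivation:
d1 = 0.6164899234; d2 = 0.4606365307
phi(d1) = 0.3298990943; exp(-qT) = 1.0000000000; exp(-rT) = 0.9984185518
Vega = S * exp(-qT) * phi(d1) * sqrt(T) = 27.0700 * 1.0000000000 * 0.3298990943 * 0.2886173938 = 2.577460


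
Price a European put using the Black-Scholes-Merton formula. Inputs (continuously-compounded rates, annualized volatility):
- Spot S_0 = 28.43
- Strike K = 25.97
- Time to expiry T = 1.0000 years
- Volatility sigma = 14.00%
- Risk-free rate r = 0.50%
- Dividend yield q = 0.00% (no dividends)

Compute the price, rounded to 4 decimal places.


d1 = (ln(S/K) + (r - q + 0.5*sigma^2) * T) / (sigma * sqrt(T)) = 0.75216357
d2 = d1 - sigma * sqrt(T) = 0.61216357
exp(-rT) = 0.99501248; exp(-qT) = 1.00000000
P = K * exp(-rT) * N(-d2) - S_0 * exp(-qT) * N(-d1)
N(-d1) = 0.22597635; N(-d2) = 0.27021477
P = 25.9700 * 0.99501248 * 0.27021477 - 28.4300 * 1.00000000 * 0.22597635 = 0.5580

Answer: Price = 0.5580


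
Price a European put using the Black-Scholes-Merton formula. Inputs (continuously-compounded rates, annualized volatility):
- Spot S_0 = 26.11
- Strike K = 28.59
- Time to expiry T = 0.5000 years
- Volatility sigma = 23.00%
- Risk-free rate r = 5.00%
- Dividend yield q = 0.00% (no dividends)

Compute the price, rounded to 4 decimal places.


Answer: Price = 2.7774

Derivation:
d1 = (ln(S/K) + (r - q + 0.5*sigma^2) * T) / (sigma * sqrt(T)) = -0.32289339
d2 = d1 - sigma * sqrt(T) = -0.48552795
exp(-rT) = 0.97530991; exp(-qT) = 1.00000000
P = K * exp(-rT) * N(-d2) - S_0 * exp(-qT) * N(-d1)
N(-d1) = 0.62661201; N(-d2) = 0.68634905
P = 28.5900 * 0.97530991 * 0.68634905 - 26.1100 * 1.00000000 * 0.62661201 = 2.7774


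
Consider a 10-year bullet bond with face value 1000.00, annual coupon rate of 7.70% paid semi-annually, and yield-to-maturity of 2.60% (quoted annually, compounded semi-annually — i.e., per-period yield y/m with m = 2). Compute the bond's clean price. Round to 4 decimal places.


Coupon per period c = face * coupon_rate / m = 38.500000
Periods per year m = 2; per-period yield y/m = 0.013000
Number of cashflows N = 20
Cashflows (t years, CF_t, discount factor 1/(1+y/m)^(m*t), PV):
  t = 0.5000: CF_t = 38.500000, DF = 0.987167, PV = 38.005923
  t = 1.0000: CF_t = 38.500000, DF = 0.974498, PV = 37.518187
  t = 1.5000: CF_t = 38.500000, DF = 0.961992, PV = 37.036709
  t = 2.0000: CF_t = 38.500000, DF = 0.949647, PV = 36.561411
  t = 2.5000: CF_t = 38.500000, DF = 0.937460, PV = 36.092212
  t = 3.0000: CF_t = 38.500000, DF = 0.925429, PV = 35.629035
  t = 3.5000: CF_t = 38.500000, DF = 0.913553, PV = 35.171801
  t = 4.0000: CF_t = 38.500000, DF = 0.901829, PV = 34.720436
  t = 4.5000: CF_t = 38.500000, DF = 0.890256, PV = 34.274863
  t = 5.0000: CF_t = 38.500000, DF = 0.878831, PV = 33.835007
  t = 5.5000: CF_t = 38.500000, DF = 0.867553, PV = 33.400797
  t = 6.0000: CF_t = 38.500000, DF = 0.856420, PV = 32.972159
  t = 6.5000: CF_t = 38.500000, DF = 0.845429, PV = 32.549022
  t = 7.0000: CF_t = 38.500000, DF = 0.834580, PV = 32.131315
  t = 7.5000: CF_t = 38.500000, DF = 0.823869, PV = 31.718968
  t = 8.0000: CF_t = 38.500000, DF = 0.813296, PV = 31.311913
  t = 8.5000: CF_t = 38.500000, DF = 0.802859, PV = 30.910082
  t = 9.0000: CF_t = 38.500000, DF = 0.792556, PV = 30.513408
  t = 9.5000: CF_t = 38.500000, DF = 0.782385, PV = 30.121824
  t = 10.0000: CF_t = 1038.500000, DF = 0.772345, PV = 802.079827
Price P = sum_t PV_t = 1446.554899

Answer: Price = 1446.5549


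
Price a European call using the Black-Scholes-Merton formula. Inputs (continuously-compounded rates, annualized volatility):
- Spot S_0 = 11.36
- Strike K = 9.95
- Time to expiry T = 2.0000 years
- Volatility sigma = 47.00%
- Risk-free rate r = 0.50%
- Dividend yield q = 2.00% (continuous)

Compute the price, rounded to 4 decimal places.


Answer: Price = 3.2660

Derivation:
d1 = (ln(S/K) + (r - q + 0.5*sigma^2) * T) / (sigma * sqrt(T)) = 0.48658855
d2 = d1 - sigma * sqrt(T) = -0.17809182
exp(-rT) = 0.99004983; exp(-qT) = 0.96078944
C = S_0 * exp(-qT) * N(d1) - K * exp(-rT) * N(d2)
N(d1) = 0.68672503; N(d2) = 0.42932543
C = 11.3600 * 0.96078944 * 0.68672503 - 9.9500 * 0.99004983 * 0.42932543 = 3.2660


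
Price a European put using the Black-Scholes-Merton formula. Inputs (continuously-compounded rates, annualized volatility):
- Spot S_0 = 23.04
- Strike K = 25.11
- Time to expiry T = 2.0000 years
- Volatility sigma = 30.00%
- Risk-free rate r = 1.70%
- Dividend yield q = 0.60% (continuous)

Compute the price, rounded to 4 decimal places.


d1 = (ln(S/K) + (r - q + 0.5*sigma^2) * T) / (sigma * sqrt(T)) = 0.06120165
d2 = d1 - sigma * sqrt(T) = -0.36306241
exp(-rT) = 0.96657150; exp(-qT) = 0.98807171
P = K * exp(-rT) * N(-d2) - S_0 * exp(-qT) * N(-d1)
N(-d1) = 0.47559931; N(-d2) = 0.64172087
P = 25.1100 * 0.96657150 * 0.64172087 - 23.0400 * 0.98807171 * 0.47559931 = 4.7479

Answer: Price = 4.7479


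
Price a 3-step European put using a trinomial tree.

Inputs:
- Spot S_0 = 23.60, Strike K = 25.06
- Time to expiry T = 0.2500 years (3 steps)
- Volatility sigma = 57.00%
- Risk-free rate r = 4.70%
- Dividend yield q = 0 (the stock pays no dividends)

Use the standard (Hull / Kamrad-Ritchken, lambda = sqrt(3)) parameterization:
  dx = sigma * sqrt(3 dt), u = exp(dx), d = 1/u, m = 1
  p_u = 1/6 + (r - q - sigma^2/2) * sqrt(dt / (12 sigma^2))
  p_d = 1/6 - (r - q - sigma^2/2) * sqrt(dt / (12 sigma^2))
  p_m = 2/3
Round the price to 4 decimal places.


Answer: Price = V(0,0) = 3.3361

Derivation:
dt = T/N = 0.083333; dx = sigma*sqrt(3*dt) = 0.285000
u = exp(dx) = 1.329762; d = 1/u = 0.752014
p_u = 0.149788, p_m = 0.666667, p_d = 0.183545
Discount per step: exp(-r*dt) = 0.996091
Stock lattice S(k, j) with j the centered position index:
  k=0: S(0,+0) = 23.6000
  k=1: S(1,-1) = 17.7475; S(1,+0) = 23.6000; S(1,+1) = 31.3824
  k=2: S(2,-2) = 13.3464; S(2,-1) = 17.7475; S(2,+0) = 23.6000; S(2,+1) = 31.3824; S(2,+2) = 41.7311
  k=3: S(3,-3) = 10.0367; S(3,-2) = 13.3464; S(3,-1) = 17.7475; S(3,+0) = 23.6000; S(3,+1) = 31.3824; S(3,+2) = 41.7311; S(3,+3) = 55.4924
Terminal payoffs V(N, j) = max(K - S_T, 0):
  V(3,-3) = 15.023317; V(3,-2) = 11.713600; V(3,-1) = 7.312464; V(3,+0) = 1.460000; V(3,+1) = 0.000000; V(3,+2) = 0.000000; V(3,+3) = 0.000000
Backward induction: V(k, j) = exp(-r*dt) * [p_u * V(k+1, j+1) + p_m * V(k+1, j) + p_d * V(k+1, j-1)]
  V(2,-2) = exp(-r*dt) * [p_u*7.312464 + p_m*11.713600 + p_d*15.023317] = 11.616259
  V(2,-1) = exp(-r*dt) * [p_u*1.460000 + p_m*7.312464 + p_d*11.713600] = 7.215327
  V(2,+0) = exp(-r*dt) * [p_u*0.000000 + p_m*1.460000 + p_d*7.312464] = 2.306451
  V(2,+1) = exp(-r*dt) * [p_u*0.000000 + p_m*0.000000 + p_d*1.460000] = 0.266929
  V(2,+2) = exp(-r*dt) * [p_u*0.000000 + p_m*0.000000 + p_d*0.000000] = 0.000000
  V(1,-1) = exp(-r*dt) * [p_u*2.306451 + p_m*7.215327 + p_d*11.616259] = 7.259319
  V(1,+0) = exp(-r*dt) * [p_u*0.266929 + p_m*2.306451 + p_d*7.215327] = 2.890612
  V(1,+1) = exp(-r*dt) * [p_u*0.000000 + p_m*0.266929 + p_d*2.306451] = 0.598940
  V(0,+0) = exp(-r*dt) * [p_u*0.598940 + p_m*2.890612 + p_d*7.259319] = 3.336111


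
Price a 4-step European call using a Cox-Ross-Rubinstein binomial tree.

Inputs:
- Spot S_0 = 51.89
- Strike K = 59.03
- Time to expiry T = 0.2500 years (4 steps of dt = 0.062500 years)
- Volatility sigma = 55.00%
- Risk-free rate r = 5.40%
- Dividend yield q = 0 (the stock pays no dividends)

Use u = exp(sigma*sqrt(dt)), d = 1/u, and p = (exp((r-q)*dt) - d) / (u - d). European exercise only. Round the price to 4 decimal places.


Answer: Price = V(0,0) = 3.6794

Derivation:
dt = T/N = 0.062500
u = exp(sigma*sqrt(dt)) = 1.147402; d = 1/u = 0.871534
p = (exp((r-q)*dt) - d) / (u - d) = 0.477934
Discount per step: exp(-r*dt) = 0.996631
Stock lattice S(k, i) with i counting down-moves:
  k=0: S(0,0) = 51.8900
  k=1: S(1,0) = 59.5387; S(1,1) = 45.2239
  k=2: S(2,0) = 68.3148; S(2,1) = 51.8900; S(2,2) = 39.4142
  k=3: S(3,0) = 78.3845; S(3,1) = 59.5387; S(3,2) = 45.2239; S(3,3) = 34.3508
  k=4: S(4,0) = 89.9385; S(4,1) = 68.3148; S(4,2) = 51.8900; S(4,3) = 39.4142; S(4,4) = 29.9379
Terminal payoffs V(N, i) = max(S_T - K, 0):
  V(4,0) = 30.908499; V(4,1) = 9.284777; V(4,2) = 0.000000; V(4,3) = 0.000000; V(4,4) = 0.000000
Backward induction: V(k, i) = exp(-r*dt) * [p * V(k+1, i) + (1-p) * V(k+1, i+1)].
  V(3,0) = exp(-r*dt) * [p*30.908499 + (1-p)*9.284777] = 19.553382
  V(3,1) = exp(-r*dt) * [p*9.284777 + (1-p)*0.000000] = 4.422558
  V(3,2) = exp(-r*dt) * [p*0.000000 + (1-p)*0.000000] = 0.000000
  V(3,3) = exp(-r*dt) * [p*0.000000 + (1-p)*0.000000] = 0.000000
  V(2,0) = exp(-r*dt) * [p*19.553382 + (1-p)*4.422558] = 11.614825
  V(2,1) = exp(-r*dt) * [p*4.422558 + (1-p)*0.000000] = 2.106568
  V(2,2) = exp(-r*dt) * [p*0.000000 + (1-p)*0.000000] = 0.000000
  V(1,0) = exp(-r*dt) * [p*11.614825 + (1-p)*2.106568] = 6.628477
  V(1,1) = exp(-r*dt) * [p*2.106568 + (1-p)*0.000000] = 1.003408
  V(0,0) = exp(-r*dt) * [p*6.628477 + (1-p)*1.003408] = 3.679380


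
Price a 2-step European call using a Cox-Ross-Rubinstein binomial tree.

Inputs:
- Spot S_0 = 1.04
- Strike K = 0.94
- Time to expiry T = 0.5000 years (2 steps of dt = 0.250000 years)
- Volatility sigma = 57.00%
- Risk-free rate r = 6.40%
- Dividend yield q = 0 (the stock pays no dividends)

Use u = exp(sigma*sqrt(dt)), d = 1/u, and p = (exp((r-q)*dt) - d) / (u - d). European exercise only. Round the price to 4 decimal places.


dt = T/N = 0.250000
u = exp(sigma*sqrt(dt)) = 1.329762; d = 1/u = 0.752014
p = (exp((r-q)*dt) - d) / (u - d) = 0.457145
Discount per step: exp(-r*dt) = 0.984127
Stock lattice S(k, i) with i counting down-moves:
  k=0: S(0,0) = 1.0400
  k=1: S(1,0) = 1.3830; S(1,1) = 0.7821
  k=2: S(2,0) = 1.8390; S(2,1) = 1.0400; S(2,2) = 0.5881
Terminal payoffs V(N, i) = max(S_T - K, 0):
  V(2,0) = 0.898998; V(2,1) = 0.100000; V(2,2) = 0.000000
Backward induction: V(k, i) = exp(-r*dt) * [p * V(k+1, i) + (1-p) * V(k+1, i+1)].
  V(1,0) = exp(-r*dt) * [p*0.898998 + (1-p)*0.100000] = 0.457873
  V(1,1) = exp(-r*dt) * [p*0.100000 + (1-p)*0.000000] = 0.044989
  V(0,0) = exp(-r*dt) * [p*0.457873 + (1-p)*0.044989] = 0.230027

Answer: Price = V(0,0) = 0.2300


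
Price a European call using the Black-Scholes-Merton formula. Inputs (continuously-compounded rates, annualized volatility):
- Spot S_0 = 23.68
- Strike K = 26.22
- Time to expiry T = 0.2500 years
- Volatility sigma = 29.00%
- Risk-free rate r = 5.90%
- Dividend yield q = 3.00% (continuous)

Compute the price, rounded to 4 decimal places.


Answer: Price = 0.5519

Derivation:
d1 = (ln(S/K) + (r - q + 0.5*sigma^2) * T) / (sigma * sqrt(T)) = -0.58020116
d2 = d1 - sigma * sqrt(T) = -0.72520116
exp(-rT) = 0.98535825; exp(-qT) = 0.99252805
C = S_0 * exp(-qT) * N(d1) - K * exp(-rT) * N(d2)
N(d1) = 0.28088949; N(d2) = 0.23416432
C = 23.6800 * 0.99252805 * 0.28088949 - 26.2200 * 0.98535825 * 0.23416432 = 0.5519


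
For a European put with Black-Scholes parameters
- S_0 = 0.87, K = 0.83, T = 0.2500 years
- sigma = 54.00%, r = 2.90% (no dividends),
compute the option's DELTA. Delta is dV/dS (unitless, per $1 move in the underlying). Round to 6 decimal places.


Answer: Delta = -0.368369

Derivation:
d1 = 0.3361759661; d2 = 0.0661759661
phi(d1) = 0.3770242865; exp(-qT) = 1.0000000000; exp(-rT) = 0.9927762179
N(-d1) = 0.3683690878
Delta = -exp(-qT) * N(-d1) = -1.0000000000 * 0.3683690878 = -0.368369


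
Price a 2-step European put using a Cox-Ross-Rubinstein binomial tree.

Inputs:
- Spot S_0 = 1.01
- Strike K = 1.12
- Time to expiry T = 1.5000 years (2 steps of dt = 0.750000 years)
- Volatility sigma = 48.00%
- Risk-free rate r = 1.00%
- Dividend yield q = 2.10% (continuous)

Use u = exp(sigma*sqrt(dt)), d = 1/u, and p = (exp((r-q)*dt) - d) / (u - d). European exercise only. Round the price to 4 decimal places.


dt = T/N = 0.750000
u = exp(sigma*sqrt(dt)) = 1.515419; d = 1/u = 0.659883
p = (exp((r-q)*dt) - d) / (u - d) = 0.387945
Discount per step: exp(-r*dt) = 0.992528
Stock lattice S(k, i) with i counting down-moves:
  k=0: S(0,0) = 1.0100
  k=1: S(1,0) = 1.5306; S(1,1) = 0.6665
  k=2: S(2,0) = 2.3195; S(2,1) = 1.0100; S(2,2) = 0.4398
Terminal payoffs V(N, i) = max(K - S_T, 0):
  V(2,0) = 0.000000; V(2,1) = 0.110000; V(2,2) = 0.680199
Backward induction: V(k, i) = exp(-r*dt) * [p * V(k+1, i) + (1-p) * V(k+1, i+1)].
  V(1,0) = exp(-r*dt) * [p*0.000000 + (1-p)*0.110000] = 0.066823
  V(1,1) = exp(-r*dt) * [p*0.110000 + (1-p)*0.680199] = 0.455564
  V(0,0) = exp(-r*dt) * [p*0.066823 + (1-p)*0.455564] = 0.302477

Answer: Price = V(0,0) = 0.3025


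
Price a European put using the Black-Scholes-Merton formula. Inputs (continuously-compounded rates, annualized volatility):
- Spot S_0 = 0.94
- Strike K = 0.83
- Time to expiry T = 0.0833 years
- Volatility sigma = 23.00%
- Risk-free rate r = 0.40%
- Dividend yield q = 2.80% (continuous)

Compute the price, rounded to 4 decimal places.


Answer: Price = 0.0007

Derivation:
d1 = (ln(S/K) + (r - q + 0.5*sigma^2) * T) / (sigma * sqrt(T)) = 1.87789248
d2 = d1 - sigma * sqrt(T) = 1.81151048
exp(-rT) = 0.99966686; exp(-qT) = 0.99767032
P = K * exp(-rT) * N(-d2) - S_0 * exp(-qT) * N(-d1)
N(-d1) = 0.03019794; N(-d2) = 0.03503093
P = 0.8300 * 0.99966686 * 0.03503093 - 0.9400 * 0.99767032 * 0.03019794 = 0.0007


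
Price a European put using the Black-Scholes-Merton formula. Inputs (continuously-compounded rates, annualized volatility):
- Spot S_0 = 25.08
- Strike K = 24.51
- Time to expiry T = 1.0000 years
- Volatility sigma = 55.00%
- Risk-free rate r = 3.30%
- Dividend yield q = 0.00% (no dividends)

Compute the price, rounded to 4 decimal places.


d1 = (ln(S/K) + (r - q + 0.5*sigma^2) * T) / (sigma * sqrt(T)) = 0.37679912
d2 = d1 - sigma * sqrt(T) = -0.17320088
exp(-rT) = 0.96753856; exp(-qT) = 1.00000000
P = K * exp(-rT) * N(-d2) - S_0 * exp(-qT) * N(-d1)
N(-d1) = 0.35316145; N(-d2) = 0.56875323
P = 24.5100 * 0.96753856 * 0.56875323 - 25.0800 * 1.00000000 * 0.35316145 = 4.6303

Answer: Price = 4.6303


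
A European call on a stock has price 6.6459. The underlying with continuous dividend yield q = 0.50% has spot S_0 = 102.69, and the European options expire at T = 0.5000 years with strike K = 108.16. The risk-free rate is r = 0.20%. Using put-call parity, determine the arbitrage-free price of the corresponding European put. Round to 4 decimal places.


Answer: Put price = 12.2642

Derivation:
Put-call parity: C - P = S_0 * exp(-qT) - K * exp(-rT).
S_0 * exp(-qT) = 102.6900 * 0.99750312 = 102.43359564
K * exp(-rT) = 108.1600 * 0.99900050 = 108.05189406
P = C - S*exp(-qT) + K*exp(-rT)
P = 6.6459 - 102.43359564 + 108.05189406 = 12.2642


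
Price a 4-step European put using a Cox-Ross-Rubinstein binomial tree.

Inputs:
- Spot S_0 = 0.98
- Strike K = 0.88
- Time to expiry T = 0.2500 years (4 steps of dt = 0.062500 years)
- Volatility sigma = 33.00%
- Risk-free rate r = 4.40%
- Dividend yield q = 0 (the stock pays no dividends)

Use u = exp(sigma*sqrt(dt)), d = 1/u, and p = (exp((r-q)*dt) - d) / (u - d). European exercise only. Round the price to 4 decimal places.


dt = T/N = 0.062500
u = exp(sigma*sqrt(dt)) = 1.085999; d = 1/u = 0.920811
p = (exp((r-q)*dt) - d) / (u - d) = 0.496057
Discount per step: exp(-r*dt) = 0.997254
Stock lattice S(k, i) with i counting down-moves:
  k=0: S(0,0) = 0.9800
  k=1: S(1,0) = 1.0643; S(1,1) = 0.9024
  k=2: S(2,0) = 1.1558; S(2,1) = 0.9800; S(2,2) = 0.8309
  k=3: S(3,0) = 1.2552; S(3,1) = 1.0643; S(3,2) = 0.9024; S(3,3) = 0.7651
  k=4: S(4,0) = 1.3631; S(4,1) = 1.1558; S(4,2) = 0.9800; S(4,3) = 0.8309; S(4,4) = 0.7045
Terminal payoffs V(N, i) = max(K - S_T, 0):
  V(4,0) = 0.000000; V(4,1) = 0.000000; V(4,2) = 0.000000; V(4,3) = 0.049064; V(4,4) = 0.175455
Backward induction: V(k, i) = exp(-r*dt) * [p * V(k+1, i) + (1-p) * V(k+1, i+1)].
  V(3,0) = exp(-r*dt) * [p*0.000000 + (1-p)*0.000000] = 0.000000
  V(3,1) = exp(-r*dt) * [p*0.000000 + (1-p)*0.000000] = 0.000000
  V(3,2) = exp(-r*dt) * [p*0.000000 + (1-p)*0.049064] = 0.024658
  V(3,3) = exp(-r*dt) * [p*0.049064 + (1-p)*0.175455] = 0.112448
  V(2,0) = exp(-r*dt) * [p*0.000000 + (1-p)*0.000000] = 0.000000
  V(2,1) = exp(-r*dt) * [p*0.000000 + (1-p)*0.024658] = 0.012392
  V(2,2) = exp(-r*dt) * [p*0.024658 + (1-p)*0.112448] = 0.068710
  V(1,0) = exp(-r*dt) * [p*0.000000 + (1-p)*0.012392] = 0.006228
  V(1,1) = exp(-r*dt) * [p*0.012392 + (1-p)*0.068710] = 0.040661
  V(0,0) = exp(-r*dt) * [p*0.006228 + (1-p)*0.040661] = 0.023515

Answer: Price = V(0,0) = 0.0235


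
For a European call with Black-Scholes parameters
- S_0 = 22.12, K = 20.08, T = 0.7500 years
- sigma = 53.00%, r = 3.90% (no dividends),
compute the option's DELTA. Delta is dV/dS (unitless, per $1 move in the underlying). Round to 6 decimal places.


d1 = 0.5040276169; d2 = 0.0450341529
phi(d1) = 0.3513541983; exp(-qT) = 1.0000000000; exp(-rT) = 0.9711736407
N(d1) = 0.6928790149
Delta = exp(-qT) * N(d1) = 1.0000000000 * 0.6928790149 = 0.692879

Answer: Delta = 0.692879


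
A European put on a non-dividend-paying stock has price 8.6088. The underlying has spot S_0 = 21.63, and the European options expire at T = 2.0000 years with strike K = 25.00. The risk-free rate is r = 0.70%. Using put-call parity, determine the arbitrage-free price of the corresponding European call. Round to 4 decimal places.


Put-call parity: C - P = S_0 * exp(-qT) - K * exp(-rT).
S_0 * exp(-qT) = 21.6300 * 1.00000000 = 21.63000000
K * exp(-rT) = 25.0000 * 0.98609754 = 24.65243861
C = P + S*exp(-qT) - K*exp(-rT)
C = 8.6088 + 21.63000000 - 24.65243861 = 5.5864

Answer: Call price = 5.5864


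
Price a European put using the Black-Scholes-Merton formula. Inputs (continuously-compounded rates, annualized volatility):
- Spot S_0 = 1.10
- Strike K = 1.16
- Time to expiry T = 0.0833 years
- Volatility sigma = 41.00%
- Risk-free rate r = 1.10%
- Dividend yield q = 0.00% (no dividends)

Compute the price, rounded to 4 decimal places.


Answer: Price = 0.0879

Derivation:
d1 = (ln(S/K) + (r - q + 0.5*sigma^2) * T) / (sigma * sqrt(T)) = -0.38190623
d2 = d1 - sigma * sqrt(T) = -0.50023936
exp(-rT) = 0.99908412; exp(-qT) = 1.00000000
P = K * exp(-rT) * N(-d2) - S_0 * exp(-qT) * N(-d1)
N(-d1) = 0.64873454; N(-d2) = 0.69154673
P = 1.1600 * 0.99908412 * 0.69154673 - 1.1000 * 1.00000000 * 0.64873454 = 0.0879


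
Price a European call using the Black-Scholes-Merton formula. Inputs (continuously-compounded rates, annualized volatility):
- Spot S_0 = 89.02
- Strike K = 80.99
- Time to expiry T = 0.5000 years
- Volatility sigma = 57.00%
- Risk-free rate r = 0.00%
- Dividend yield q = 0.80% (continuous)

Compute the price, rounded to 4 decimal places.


d1 = (ln(S/K) + (r - q + 0.5*sigma^2) * T) / (sigma * sqrt(T)) = 0.42615061
d2 = d1 - sigma * sqrt(T) = 0.02309975
exp(-rT) = 1.00000000; exp(-qT) = 0.99600799
C = S_0 * exp(-qT) * N(d1) - K * exp(-rT) * N(d2)
N(d1) = 0.66500095; N(d2) = 0.50921465
C = 89.0200 * 0.99600799 * 0.66500095 - 80.9900 * 1.00000000 * 0.50921465 = 17.7208

Answer: Price = 17.7208


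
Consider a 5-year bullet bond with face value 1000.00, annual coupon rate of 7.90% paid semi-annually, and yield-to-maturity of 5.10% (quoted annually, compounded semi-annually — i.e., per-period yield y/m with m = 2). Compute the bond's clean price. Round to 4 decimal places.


Answer: Price = 1122.2129

Derivation:
Coupon per period c = face * coupon_rate / m = 39.500000
Periods per year m = 2; per-period yield y/m = 0.025500
Number of cashflows N = 10
Cashflows (t years, CF_t, discount factor 1/(1+y/m)^(m*t), PV):
  t = 0.5000: CF_t = 39.500000, DF = 0.975134, PV = 38.517796
  t = 1.0000: CF_t = 39.500000, DF = 0.950886, PV = 37.560016
  t = 1.5000: CF_t = 39.500000, DF = 0.927242, PV = 36.626051
  t = 2.0000: CF_t = 39.500000, DF = 0.904185, PV = 35.715311
  t = 2.5000: CF_t = 39.500000, DF = 0.881702, PV = 34.827217
  t = 3.0000: CF_t = 39.500000, DF = 0.859777, PV = 33.961206
  t = 3.5000: CF_t = 39.500000, DF = 0.838398, PV = 33.116730
  t = 4.0000: CF_t = 39.500000, DF = 0.817551, PV = 32.293252
  t = 4.5000: CF_t = 39.500000, DF = 0.797222, PV = 31.490250
  t = 5.0000: CF_t = 1039.500000, DF = 0.777398, PV = 808.105098
Price P = sum_t PV_t = 1122.212928


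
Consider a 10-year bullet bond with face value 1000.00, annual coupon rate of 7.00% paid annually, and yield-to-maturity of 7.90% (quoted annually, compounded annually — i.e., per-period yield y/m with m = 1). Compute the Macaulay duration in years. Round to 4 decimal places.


Coupon per period c = face * coupon_rate / m = 70.000000
Periods per year m = 1; per-period yield y/m = 0.079000
Number of cashflows N = 10
Cashflows (t years, CF_t, discount factor 1/(1+y/m)^(m*t), PV):
  t = 1.0000: CF_t = 70.000000, DF = 0.926784, PV = 64.874884
  t = 2.0000: CF_t = 70.000000, DF = 0.858929, PV = 60.125008
  t = 3.0000: CF_t = 70.000000, DF = 0.796041, PV = 55.722899
  t = 4.0000: CF_t = 70.000000, DF = 0.737758, PV = 51.643095
  t = 5.0000: CF_t = 70.000000, DF = 0.683743, PV = 47.861997
  t = 6.0000: CF_t = 70.000000, DF = 0.633682, PV = 44.357736
  t = 7.0000: CF_t = 70.000000, DF = 0.587286, PV = 41.110043
  t = 8.0000: CF_t = 70.000000, DF = 0.544288, PV = 38.100132
  t = 9.0000: CF_t = 70.000000, DF = 0.504437, PV = 35.310595
  t = 10.0000: CF_t = 1070.000000, DF = 0.467504, PV = 500.229536
Price P = sum_t PV_t = 939.335926
Macaulay numerator sum_t t * PV_t:
  t * PV_t at t = 1.0000: 64.874884
  t * PV_t at t = 2.0000: 120.250017
  t * PV_t at t = 3.0000: 167.168698
  t * PV_t at t = 4.0000: 206.572380
  t * PV_t at t = 5.0000: 239.309986
  t * PV_t at t = 6.0000: 266.146416
  t * PV_t at t = 7.0000: 287.770298
  t * PV_t at t = 8.0000: 304.801058
  t * PV_t at t = 9.0000: 317.795357
  t * PV_t at t = 10.0000: 5002.295358
Macaulay duration D = (sum_t t * PV_t) / P = 6976.984452 / 939.335926 = 7.427571

Answer: Macaulay duration = 7.4276 years


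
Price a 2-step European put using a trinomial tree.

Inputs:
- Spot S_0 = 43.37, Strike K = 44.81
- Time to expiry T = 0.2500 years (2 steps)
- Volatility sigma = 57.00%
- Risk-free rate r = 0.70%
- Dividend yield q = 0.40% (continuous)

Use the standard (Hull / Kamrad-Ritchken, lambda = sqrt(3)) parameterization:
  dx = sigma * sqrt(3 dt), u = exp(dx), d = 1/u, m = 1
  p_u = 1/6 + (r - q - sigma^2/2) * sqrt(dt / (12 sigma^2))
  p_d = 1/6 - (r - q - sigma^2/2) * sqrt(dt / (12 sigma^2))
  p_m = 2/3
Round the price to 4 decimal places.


Answer: Price = V(0,0) = 5.2947

Derivation:
dt = T/N = 0.125000; dx = sigma*sqrt(3*dt) = 0.349052
u = exp(dx) = 1.417723; d = 1/u = 0.705356
p_u = 0.138116, p_m = 0.666667, p_d = 0.195217
Discount per step: exp(-r*dt) = 0.999125
Stock lattice S(k, j) with j the centered position index:
  k=0: S(0,+0) = 43.3700
  k=1: S(1,-1) = 30.5913; S(1,+0) = 43.3700; S(1,+1) = 61.4867
  k=2: S(2,-2) = 21.5778; S(2,-1) = 30.5913; S(2,+0) = 43.3700; S(2,+1) = 61.4867; S(2,+2) = 87.1711
Terminal payoffs V(N, j) = max(K - S_T, 0):
  V(2,-2) = 23.232235; V(2,-1) = 14.218700; V(2,+0) = 1.440000; V(2,+1) = 0.000000; V(2,+2) = 0.000000
Backward induction: V(k, j) = exp(-r*dt) * [p_u * V(k+1, j+1) + p_m * V(k+1, j) + p_d * V(k+1, j-1)]
  V(1,-1) = exp(-r*dt) * [p_u*1.440000 + p_m*14.218700 + p_d*23.232235] = 14.200921
  V(1,+0) = exp(-r*dt) * [p_u*0.000000 + p_m*1.440000 + p_d*14.218700] = 3.732467
  V(1,+1) = exp(-r*dt) * [p_u*0.000000 + p_m*0.000000 + p_d*1.440000] = 0.280867
  V(0,+0) = exp(-r*dt) * [p_u*0.280867 + p_m*3.732467 + p_d*14.200921] = 5.294733


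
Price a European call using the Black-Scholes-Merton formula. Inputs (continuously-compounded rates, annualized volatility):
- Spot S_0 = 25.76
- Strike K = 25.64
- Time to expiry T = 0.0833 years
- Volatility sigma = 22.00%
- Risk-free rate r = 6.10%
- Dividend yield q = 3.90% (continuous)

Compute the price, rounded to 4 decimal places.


d1 = (ln(S/K) + (r - q + 0.5*sigma^2) * T) / (sigma * sqrt(T)) = 0.13414628
d2 = d1 - sigma * sqrt(T) = 0.07065046
exp(-rT) = 0.99493159; exp(-qT) = 0.99675657
C = S_0 * exp(-qT) * N(d1) - K * exp(-rT) * N(d2)
N(d1) = 0.55335655; N(d2) = 0.52816202
C = 25.7600 * 0.99675657 * 0.55335655 - 25.6400 * 0.99493159 * 0.52816202 = 0.7348

Answer: Price = 0.7348


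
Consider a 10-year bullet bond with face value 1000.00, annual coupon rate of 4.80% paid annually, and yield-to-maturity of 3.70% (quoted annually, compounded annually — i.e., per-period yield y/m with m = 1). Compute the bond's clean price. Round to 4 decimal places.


Coupon per period c = face * coupon_rate / m = 48.000000
Periods per year m = 1; per-period yield y/m = 0.037000
Number of cashflows N = 10
Cashflows (t years, CF_t, discount factor 1/(1+y/m)^(m*t), PV):
  t = 1.0000: CF_t = 48.000000, DF = 0.964320, PV = 46.287367
  t = 2.0000: CF_t = 48.000000, DF = 0.929913, PV = 44.635841
  t = 3.0000: CF_t = 48.000000, DF = 0.896734, PV = 43.043241
  t = 4.0000: CF_t = 48.000000, DF = 0.864739, PV = 41.507465
  t = 5.0000: CF_t = 48.000000, DF = 0.833885, PV = 40.026485
  t = 6.0000: CF_t = 48.000000, DF = 0.804132, PV = 38.598346
  t = 7.0000: CF_t = 48.000000, DF = 0.775441, PV = 37.221163
  t = 8.0000: CF_t = 48.000000, DF = 0.747773, PV = 35.893118
  t = 9.0000: CF_t = 48.000000, DF = 0.721093, PV = 34.612457
  t = 10.0000: CF_t = 1048.000000, DF = 0.695364, PV = 728.741863
Price P = sum_t PV_t = 1090.567348

Answer: Price = 1090.5673


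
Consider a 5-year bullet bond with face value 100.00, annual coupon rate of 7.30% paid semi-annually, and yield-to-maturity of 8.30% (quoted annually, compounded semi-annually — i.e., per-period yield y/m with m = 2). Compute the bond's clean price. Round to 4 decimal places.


Answer: Price = 95.9747

Derivation:
Coupon per period c = face * coupon_rate / m = 3.650000
Periods per year m = 2; per-period yield y/m = 0.041500
Number of cashflows N = 10
Cashflows (t years, CF_t, discount factor 1/(1+y/m)^(m*t), PV):
  t = 0.5000: CF_t = 3.650000, DF = 0.960154, PV = 3.504561
  t = 1.0000: CF_t = 3.650000, DF = 0.921895, PV = 3.364917
  t = 1.5000: CF_t = 3.650000, DF = 0.885161, PV = 3.230837
  t = 2.0000: CF_t = 3.650000, DF = 0.849890, PV = 3.102100
  t = 2.5000: CF_t = 3.650000, DF = 0.816025, PV = 2.978492
  t = 3.0000: CF_t = 3.650000, DF = 0.783510, PV = 2.859810
  t = 3.5000: CF_t = 3.650000, DF = 0.752290, PV = 2.745857
  t = 4.0000: CF_t = 3.650000, DF = 0.722314, PV = 2.636445
  t = 4.5000: CF_t = 3.650000, DF = 0.693532, PV = 2.531392
  t = 5.0000: CF_t = 103.650000, DF = 0.665897, PV = 69.020256
Price P = sum_t PV_t = 95.974666
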